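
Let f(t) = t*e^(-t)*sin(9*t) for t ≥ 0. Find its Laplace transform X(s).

X(s) = 18*(s + 1)/(s^2 + 2*s + 82)^2

L{sin(9t)} = 9/(s^2 + 81).
Multiplying by e^(-t) shifts s → s + 1, so L{e^(-t)*sin(9*t)} = 9/((s + 1)^2 + 81).
Then apply L{t·g(t)} = -d/ds[G(s)] with G(s) = 9/((s + 1)^2 + 81):
differentiating 1 time and applying the sign gives 18*(s + 1)/(s^2 + 2*s + 82)^2.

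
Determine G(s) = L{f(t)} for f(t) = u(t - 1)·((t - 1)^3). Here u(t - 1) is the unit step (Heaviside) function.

By the second shifting theorem, L{u(t - c)·g(t - c)} = e^(-cs)·H(s) with c = 1 and H(s) = L{g(t)}.
L{t^3} = 3!/s^4 = 6/s^4.

G(s) = 6*exp(-s)/s^4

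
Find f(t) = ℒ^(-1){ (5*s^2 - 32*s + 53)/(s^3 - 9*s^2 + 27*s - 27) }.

f(t) = t^2*exp(3*t) - 2*t*exp(3*t) + 5*exp(3*t)

Factor the denominator: s^3 - 9*s^2 + 27*s - 27 = (s - 3)^3.
Partial fraction decomposition gives [5/(s - 3)] + [-2/(s - 3)^2] + [2/(s - 3)^3].
Invert each term: 5/(s - 3) ↔ 5e^(3t); -2/(s - 3)^2 ↔ -2t·e^(3t); 2/(s - 3)^3 ↔ (1)t^2·e^(3t).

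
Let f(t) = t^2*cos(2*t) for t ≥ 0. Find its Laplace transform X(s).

X(s) = 2*s*(s^2 - 12)/(s^2 + 4)^3

L{cos(2t)} = s/(s^2 + 4).
Then apply L{t^2·g(t)} = (-1)^2 d^2/ds^2[G(s)] with G(s) = s/(s^2 + 4):
differentiating 2 times and applying the sign gives 2*s*(s^2 - 12)/(s^2 + 4)^3.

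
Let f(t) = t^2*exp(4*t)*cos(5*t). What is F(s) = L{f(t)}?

F(s) = 2*(s - 4)*(s^2 - 8*s - 59)/(s^2 - 8*s + 41)^3

L{cos(5t)} = s/(s^2 + 25).
Multiplying by e^(4t) shifts s → s - 4, so L{exp(4*t)*cos(5*t)} = (s - 4)/((s - 4)^2 + 25).
Then apply L{t^2·g(t)} = (-1)^2 d^2/ds^2[G(s)] with G(s) = (s - 4)/((s - 4)^2 + 25):
differentiating 2 times and applying the sign gives 2*(s - 4)*(s^2 - 8*s - 59)/(s^2 - 8*s + 41)^3.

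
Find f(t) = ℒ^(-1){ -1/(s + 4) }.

Since L{e^(-4t)} = 1/(s + 4), the inverse is e^(-4*t), scaled by -1.

f(t) = -exp(-4*t)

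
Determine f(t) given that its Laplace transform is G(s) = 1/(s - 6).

f(t) = exp(6*t)

Since L{e^(6t)} = 1/(s - 6), the inverse is e^(6*t).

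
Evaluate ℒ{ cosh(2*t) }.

s/(s^2 - 4)

L{cosh(2t)} = s/(s^2 - 4).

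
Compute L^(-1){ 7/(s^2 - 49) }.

Since L{sinh(7t)} = 7/(s^2 - 49), the inverse is sinh(7*t).

sinh(7*t)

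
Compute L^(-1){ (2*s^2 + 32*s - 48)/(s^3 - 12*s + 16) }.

Factor the denominator: s^3 - 12*s + 16 = (s - 2)^2*(s + 4).
Partial fraction decomposition gives [6/(s - 2)] + [4/(s - 2)^2] + [-4/(s + 4)].
Invert each term: 6/(s - 2) ↔ 6e^(2t); 4/(s - 2)^2 ↔ 4t·e^(2t); -4/(s + 4) ↔ -4e^(-4t).

4*t*exp(2*t) + 6*exp(2*t) - 4*exp(-4*t)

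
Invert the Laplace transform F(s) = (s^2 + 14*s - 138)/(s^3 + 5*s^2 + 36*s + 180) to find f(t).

f(t) = -sin(6*t) + 4*cos(6*t) - 3*exp(-5*t)

Factor the denominator: s^3 + 5*s^2 + 36*s + 180 = (s + 5)*(s^2 + 36).
Partial fraction decomposition gives [-3/(s + 5)] + [4*s/(s^2 + 36)] + [-6/(s^2 + 36)].
Invert each term: -3/(s + 5) ↔ -3e^(-5t); 4·s/(s^2 + 36) ↔ 4cos(6t); -1·6/(s^2 + 36) ↔ -sin(6t).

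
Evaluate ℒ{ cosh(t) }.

s/(s^2 - 1)

L{cosh(t)} = s/(s^2 - 1).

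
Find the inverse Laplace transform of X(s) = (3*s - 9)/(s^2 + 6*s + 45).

-3*exp(-3*t)*sin(6*t) + 3*exp(-3*t)*cos(6*t)

Complete the square in the denominator: s^2 + 6*s + 45 = (s + 3)^2 + 6^2.
Split the numerator to match: 3*s - 9 = 3·(s + 3) - 3·6.
Invert each term: 3·(s + 3)/((s + 3)^2 + 36) ↔ 3e^(-3t)cos(6t); -3·6/((s + 3)^2 + 36) ↔ -3e^(-3t)sin(6t).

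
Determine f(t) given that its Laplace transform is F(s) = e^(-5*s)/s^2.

The factor e^(-5s) signals a time shift by c = 5 (second shifting theorem).
L{t} = 1!/s^2 = 1/s^2, so L^-1{s^(-2)} = t.
Hence the inverse is u(t - 5) times that function evaluated at t - 5.

f(t) = Heaviside(t - 5)*(t - 5)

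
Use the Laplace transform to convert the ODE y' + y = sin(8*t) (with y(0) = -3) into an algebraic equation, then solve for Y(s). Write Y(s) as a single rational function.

Apply the Laplace transform to the equation.
The derivative rules (L{y'} = sY - y(0) = sY - (-3)) turn the left side into (s + 1)Y - (-3).
The right side is L{sin(8*t)} = 8/(s^2 + 64).
So (s + 1)Y = 8/(s^2 + 64) + (-3).
Divide through and combine into a single rational function.

Y(s) = (-3*s^2 - 184)/(s^3 + s^2 + 64*s + 64)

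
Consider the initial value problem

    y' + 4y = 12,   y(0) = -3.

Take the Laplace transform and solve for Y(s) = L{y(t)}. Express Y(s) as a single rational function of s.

Laplace-transform each side.
Using L{y'} = sY - y(0) = sY - (-3), the left side becomes (s + 4)Y - (-3).
The right side is L{12} = 12/s.
So (s + 4)Y = 12/s + (-3).
Divide through and combine into a single rational function.

Y(s) = (-3*s + 12)/(s^2 + 4*s)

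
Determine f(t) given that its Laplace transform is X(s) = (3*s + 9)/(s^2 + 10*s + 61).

f(t) = -exp(-5*t)*sin(6*t) + 3*exp(-5*t)*cos(6*t)

Complete the square in the denominator: s^2 + 10*s + 61 = (s + 5)^2 + 6^2.
Split the numerator to match: 3*s + 9 = 3·(s + 5) - 1·6.
Invert each term: 3·(s + 5)/((s + 5)^2 + 36) ↔ 3e^(-5t)cos(6t); -1·6/((s + 5)^2 + 36) ↔ -e^(-5t)sin(6t).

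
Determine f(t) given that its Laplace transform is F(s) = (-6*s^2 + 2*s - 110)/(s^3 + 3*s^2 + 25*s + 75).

Factor the denominator: s^3 + 3*s^2 + 25*s + 75 = (s + 3)*(s^2 + 25).
Partial fraction decomposition gives [-5/(s + 3)] + [-s/(s^2 + 25)] + [5/(s^2 + 25)].
Invert each term: -5/(s + 3) ↔ -5e^(-3t); -1·s/(s^2 + 25) ↔ -cos(5t); 1·5/(s^2 + 25) ↔ sin(5t).

f(t) = sin(5*t) - cos(5*t) - 5*exp(-3*t)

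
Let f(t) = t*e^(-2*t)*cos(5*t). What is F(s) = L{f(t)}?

F(s) = (s - 3)*(s + 7)/(s^2 + 4*s + 29)^2

L{cos(5t)} = s/(s^2 + 25).
Multiplying by e^(-2t) shifts s → s + 2, so L{e^(-2*t)*cos(5*t)} = (s + 2)/((s + 2)^2 + 25).
Then apply L{t·g(t)} = -d/ds[G(s)] with G(s) = (s + 2)/((s + 2)^2 + 25):
differentiating 1 time and applying the sign gives (s - 3)*(s + 7)/(s^2 + 4*s + 29)^2.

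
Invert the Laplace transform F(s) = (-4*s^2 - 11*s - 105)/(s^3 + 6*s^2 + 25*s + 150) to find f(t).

f(t) = -sin(5*t) - cos(5*t) - 3*exp(-6*t)

Factor the denominator: s^3 + 6*s^2 + 25*s + 150 = (s + 6)*(s^2 + 25).
Partial fraction decomposition gives [-3/(s + 6)] + [-s/(s^2 + 25)] + [-5/(s^2 + 25)].
Invert each term: -3/(s + 6) ↔ -3e^(-6t); -1·s/(s^2 + 25) ↔ -cos(5t); -1·5/(s^2 + 25) ↔ -sin(5t).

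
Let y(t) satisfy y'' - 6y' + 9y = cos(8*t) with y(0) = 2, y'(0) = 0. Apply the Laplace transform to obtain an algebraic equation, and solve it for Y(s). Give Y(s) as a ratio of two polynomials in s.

Y(s) = (2*s^3 - 12*s^2 + 129*s - 768)/(s^4 - 6*s^3 + 73*s^2 - 384*s + 576)

Transform both sides with L{·}.
With L{y''} = s^2 Y - s·y(0) - y'(0) and L{y'} = sY - y(0), with y(0) = 2, y'(0) = 0: the LHS transforms to (s^2 - 6*s + 9)Y - (2*s - 12).
The right side is L{cos(8*t)} = s/(s^2 + 64).
So (s^2 - 6*s + 9)Y = s/(s^2 + 64) + (2*s - 12).
Isolate Y and clear denominators.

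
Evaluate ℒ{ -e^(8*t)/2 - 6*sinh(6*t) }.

By linearity of the Laplace transform, transform each term separately.
(-1/2)·[L{e^(8t)} = 1/(s - 8)]; (-6)·[L{sinh(6t)} = 6/(s^2 - 36)].

-36/(s^2 - 36) - 1/(2*(s - 8))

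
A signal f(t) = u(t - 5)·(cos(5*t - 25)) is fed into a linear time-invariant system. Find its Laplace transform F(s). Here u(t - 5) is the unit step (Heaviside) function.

By the second shifting theorem, L{u(t - c)·g(t - c)} = e^(-cs)·G(s) with c = 5 and G(s) = L{g(t)}.
L{cos(5t)} = s/(s^2 + 25).

F(s) = s*exp(-5*s)/(s^2 + 25)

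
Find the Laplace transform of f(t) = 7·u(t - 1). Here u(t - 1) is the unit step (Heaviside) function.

By the second shifting theorem, L{u(t - c)·g(t - c)} = e^(-cs)·G(s) with c = 1 and G(s) = L{g(t)}.
L{7} = 7/s.

7*exp(-s)/s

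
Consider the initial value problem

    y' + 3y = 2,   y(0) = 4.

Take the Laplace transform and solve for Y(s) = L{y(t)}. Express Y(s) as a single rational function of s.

Y(s) = (4*s + 2)/(s^2 + 3*s)

Transform both sides with L{·}.
With L{y'} = sY - y(0) = sY - 4: the LHS transforms to (s + 3)Y - (4).
The right side is L{2} = 2/s.
So (s + 3)Y = 2/s + (4).
Solve for Y(s) and write it as one ratio of polynomials.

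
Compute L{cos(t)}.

s/(s^2 + 1)

L{cos(t)} = s/(s^2 + 1).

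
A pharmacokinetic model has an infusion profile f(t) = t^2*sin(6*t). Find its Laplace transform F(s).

L{sin(6t)} = 6/(s^2 + 36).
Then apply L{t^2·g(t)} = (-1)^2 d^2/ds^2[G(s)] with G(s) = 6/(s^2 + 36):
differentiating 2 times and applying the sign gives 36*(s^2 - 12)/(s^2 + 36)^3.

F(s) = 36*(s^2 - 12)/(s^2 + 36)^3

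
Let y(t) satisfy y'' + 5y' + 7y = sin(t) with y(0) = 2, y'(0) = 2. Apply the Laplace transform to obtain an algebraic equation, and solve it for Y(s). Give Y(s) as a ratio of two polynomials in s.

Y(s) = (2*s^3 + 12*s^2 + 2*s + 13)/(s^4 + 5*s^3 + 8*s^2 + 5*s + 7)

Take the Laplace transform of both sides.
With L{y''} = s^2 Y - s·y(0) - y'(0) and L{y'} = sY - y(0), with y(0) = 2, y'(0) = 2: the LHS transforms to (s^2 + 5*s + 7)Y - (2*s + 12).
The right side is L{sin(t)} = 1/(s^2 + 1).
So (s^2 + 5*s + 7)Y = 1/(s^2 + 1) + (2*s + 12).
Divide through and combine into a single rational function.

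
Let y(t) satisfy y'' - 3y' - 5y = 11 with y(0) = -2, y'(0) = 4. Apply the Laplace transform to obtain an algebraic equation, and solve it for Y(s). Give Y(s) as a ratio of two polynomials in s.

Transform both sides with L{·}.
The derivative rules (L{y''} = s^2 Y - s·y(0) - y'(0) and L{y'} = sY - y(0), with y(0) = -2, y'(0) = 4) turn the left side into (s^2 - 3*s - 5)Y - (-2*s + 10).
The right side is L{11} = 11/s.
So (s^2 - 3*s - 5)Y = 11/s + (-2*s + 10).
Solve for Y(s) and write it as one ratio of polynomials.

Y(s) = (-2*s^2 + 10*s + 11)/(s^3 - 3*s^2 - 5*s)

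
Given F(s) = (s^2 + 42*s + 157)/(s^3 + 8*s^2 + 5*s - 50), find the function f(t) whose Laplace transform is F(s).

Factor the denominator: s^3 + 8*s^2 + 5*s - 50 = (s - 2)*(s + 5)^2.
Partial fraction decomposition gives [-4/(s + 5)] + [4/(s + 5)^2] + [5/(s - 2)].
Invert each term: -4/(s + 5) ↔ -4e^(-5t); 4/(s + 5)^2 ↔ 4t·e^(-5t); 5/(s - 2) ↔ 5e^(2t).

f(t) = 4*t*exp(-5*t) + 5*exp(2*t) - 4*exp(-5*t)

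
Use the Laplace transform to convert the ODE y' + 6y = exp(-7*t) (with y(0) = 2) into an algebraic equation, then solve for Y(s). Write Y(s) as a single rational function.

Y(s) = (2*s + 15)/(s^2 + 13*s + 42)

Take the Laplace transform of both sides.
Using L{y'} = sY - y(0) = sY - 2, the left side becomes (s + 6)Y - (2).
The right side is L{exp(-7*t)} = 1/(s + 7).
So (s + 6)Y = 1/(s + 7) + (2).
Solve for Y(s) and write it as one ratio of polynomials.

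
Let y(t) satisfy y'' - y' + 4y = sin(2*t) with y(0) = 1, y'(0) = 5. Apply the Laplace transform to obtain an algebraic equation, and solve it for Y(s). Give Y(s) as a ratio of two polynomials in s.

Take the Laplace transform of both sides.
Using L{y''} = s^2 Y - s·y(0) - y'(0) and L{y'} = sY - y(0), with y(0) = 1, y'(0) = 5, the left side becomes (s^2 - s + 4)Y - (s + 4).
The right side is L{sin(2*t)} = 2/(s^2 + 4).
So (s^2 - s + 4)Y = 2/(s^2 + 4) + (s + 4).
Isolate Y and clear denominators.

Y(s) = (s^3 + 4*s^2 + 4*s + 18)/(s^4 - s^3 + 8*s^2 - 4*s + 16)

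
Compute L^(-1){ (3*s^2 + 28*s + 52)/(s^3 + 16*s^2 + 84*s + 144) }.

4*t*exp(-6*t) - 3*exp(-4*t) + 6*exp(-6*t)

Factor the denominator: s^3 + 16*s^2 + 84*s + 144 = (s + 4)*(s + 6)^2.
Partial fraction decomposition gives [6/(s + 6)] + [4/(s + 6)^2] + [-3/(s + 4)].
Invert each term: 6/(s + 6) ↔ 6e^(-6t); 4/(s + 6)^2 ↔ 4t·e^(-6t); -3/(s + 4) ↔ -3e^(-4t).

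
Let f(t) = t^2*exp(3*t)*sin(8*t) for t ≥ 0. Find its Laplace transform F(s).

F(s) = 16*(3*s^2 - 18*s - 37)/(s^2 - 6*s + 73)^3

L{sin(8t)} = 8/(s^2 + 64).
Multiplying by e^(3t) shifts s → s - 3, so L{exp(3*t)*sin(8*t)} = 8/((s - 3)^2 + 64).
Then apply L{t^2·g(t)} = (-1)^2 d^2/ds^2[G(s)] with G(s) = 8/((s - 3)^2 + 64):
differentiating 2 times and applying the sign gives 16*(3*s^2 - 18*s - 37)/(s^2 - 6*s + 73)^3.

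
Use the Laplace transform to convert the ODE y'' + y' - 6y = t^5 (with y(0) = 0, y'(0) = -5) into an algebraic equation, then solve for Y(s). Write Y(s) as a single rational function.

Y(s) = (-5*s^6 + 120)/(s^8 + s^7 - 6*s^6)

Laplace-transform each side.
The derivative rules (L{y''} = s^2 Y - s·y(0) - y'(0) and L{y'} = sY - y(0), with y(0) = 0, y'(0) = -5) turn the left side into (s^2 + s - 6)Y - (-5).
The right side is L{t^5} = 120/s^6.
So (s^2 + s - 6)Y = 120/s^6 + (-5).
Divide through and combine into a single rational function.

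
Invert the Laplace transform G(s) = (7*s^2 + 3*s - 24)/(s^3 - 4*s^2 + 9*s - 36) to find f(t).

f(t) = 4*exp(4*t) + 5*sin(3*t) + 3*cos(3*t)

Factor the denominator: s^3 - 4*s^2 + 9*s - 36 = (s - 4)*(s^2 + 9).
Partial fraction decomposition gives [4/(s - 4)] + [3*s/(s^2 + 9)] + [15/(s^2 + 9)].
Invert each term: 4/(s - 4) ↔ 4e^(4t); 3·s/(s^2 + 9) ↔ 3cos(3t); 5·3/(s^2 + 9) ↔ 5sin(3t).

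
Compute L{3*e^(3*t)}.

L{3} = 3/s.
By the first shifting theorem, multiplying by e^(3t) replaces s with s - 3.

3/(s - 3)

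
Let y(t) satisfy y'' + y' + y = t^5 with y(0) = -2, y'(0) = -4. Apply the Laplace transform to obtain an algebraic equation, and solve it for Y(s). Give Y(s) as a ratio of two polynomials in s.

Transform both sides with L{·}.
The derivative rules (L{y''} = s^2 Y - s·y(0) - y'(0) and L{y'} = sY - y(0), with y(0) = -2, y'(0) = -4) turn the left side into (s^2 + s + 1)Y - (-2*s - 6).
The right side is L{t^5} = 120/s^6.
So (s^2 + s + 1)Y = 120/s^6 + (-2*s - 6).
Divide through and combine into a single rational function.

Y(s) = (-2*s^7 - 6*s^6 + 120)/(s^8 + s^7 + s^6)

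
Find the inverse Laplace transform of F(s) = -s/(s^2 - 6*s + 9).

Factor the denominator: s^2 - 6*s + 9 = (s - 3)^2.
Partial fraction decomposition gives [-1/(s - 3)] + [-3/(s - 3)^2].
Invert each term: -1/(s - 3) ↔ -e^(3t); -3/(s - 3)^2 ↔ -3t·e^(3t).

-3*t*exp(3*t) - exp(3*t)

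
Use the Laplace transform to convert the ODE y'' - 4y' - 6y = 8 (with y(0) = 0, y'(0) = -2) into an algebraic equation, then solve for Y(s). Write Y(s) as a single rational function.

Laplace-transform each side.
With L{y''} = s^2 Y - s·y(0) - y'(0) and L{y'} = sY - y(0), with y(0) = 0, y'(0) = -2: the LHS transforms to (s^2 - 4*s - 6)Y - (-2).
The right side is L{8} = 8/s.
So (s^2 - 4*s - 6)Y = 8/s + (-2).
Divide through and combine into a single rational function.

Y(s) = (-2*s + 8)/(s^3 - 4*s^2 - 6*s)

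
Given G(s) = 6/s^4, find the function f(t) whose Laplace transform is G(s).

Since L{t^3} = 3!/s^4 = 6/s^4, the inverse is t^3.

f(t) = t^3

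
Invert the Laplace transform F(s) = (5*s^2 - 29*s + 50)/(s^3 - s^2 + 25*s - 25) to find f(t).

f(t) = exp(t) - 5*sin(5*t) + 4*cos(5*t)

Factor the denominator: s^3 - s^2 + 25*s - 25 = (s - 1)*(s^2 + 25).
Partial fraction decomposition gives [1/(s - 1)] + [4*s/(s^2 + 25)] + [-25/(s^2 + 25)].
Invert each term: 1/(s - 1) ↔ e^(t); 4·s/(s^2 + 25) ↔ 4cos(5t); -5·5/(s^2 + 25) ↔ -5sin(5t).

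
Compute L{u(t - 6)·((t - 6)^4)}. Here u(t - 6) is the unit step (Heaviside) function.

24*exp(-6*s)/s^5

By the second shifting theorem, L{u(t - c)·g(t - c)} = e^(-cs)·G(s) with c = 6 and G(s) = L{g(t)}.
L{t^4} = 4!/s^5 = 24/s^5.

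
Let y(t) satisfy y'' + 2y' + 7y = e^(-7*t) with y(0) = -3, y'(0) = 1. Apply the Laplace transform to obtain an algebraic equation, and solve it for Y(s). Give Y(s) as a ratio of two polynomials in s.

Laplace-transform each side.
The derivative rules (L{y''} = s^2 Y - s·y(0) - y'(0) and L{y'} = sY - y(0), with y(0) = -3, y'(0) = 1) turn the left side into (s^2 + 2*s + 7)Y - (-3*s - 5).
The right side is L{e^(-7*t)} = 1/(s + 7).
So (s^2 + 2*s + 7)Y = 1/(s + 7) + (-3*s - 5).
Solve for Y(s) and write it as one ratio of polynomials.

Y(s) = (-3*s^2 - 26*s - 34)/(s^3 + 9*s^2 + 21*s + 49)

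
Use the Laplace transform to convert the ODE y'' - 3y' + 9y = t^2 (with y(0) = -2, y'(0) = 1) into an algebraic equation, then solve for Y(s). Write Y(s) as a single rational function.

Laplace-transform each side.
With L{y''} = s^2 Y - s·y(0) - y'(0) and L{y'} = sY - y(0), with y(0) = -2, y'(0) = 1: the LHS transforms to (s^2 - 3*s + 9)Y - (-2*s + 7).
The right side is L{t^2} = 2/s^3.
So (s^2 - 3*s + 9)Y = 2/s^3 + (-2*s + 7).
Isolate Y and clear denominators.

Y(s) = (-2*s^4 + 7*s^3 + 2)/(s^5 - 3*s^4 + 9*s^3)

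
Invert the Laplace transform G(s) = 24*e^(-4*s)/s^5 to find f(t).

The factor e^(-4s) signals a time shift by c = 4 (second shifting theorem).
L{t^4} = 4!/s^5 = 24/s^5, so L^-1{24/s^5} = t^4.
Hence the inverse is u(t - 4) times that function evaluated at t - 4.

f(t) = Heaviside(t - 4)*((t - 4)^4)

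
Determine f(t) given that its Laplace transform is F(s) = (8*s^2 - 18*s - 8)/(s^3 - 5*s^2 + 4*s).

f(t) = 4*exp(4*t) + 6*exp(t) - 2

Factor the denominator: s^3 - 5*s^2 + 4*s = s*(s - 4)*(s - 1).
Partial fraction decomposition gives [6/(s - 1)] + [4/(s - 4)] + [-2/s].
Invert each term: 6/(s - 1) ↔ 6e^(t); 4/(s - 4) ↔ 4e^(4t); -2/(s - 0) ↔ -2e^(0t).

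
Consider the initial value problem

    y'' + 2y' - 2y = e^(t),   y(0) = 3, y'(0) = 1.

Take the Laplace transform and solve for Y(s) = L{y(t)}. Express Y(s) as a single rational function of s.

Y(s) = (3*s^2 + 4*s - 6)/(s^3 + s^2 - 4*s + 2)

Take the Laplace transform of both sides.
Using L{y''} = s^2 Y - s·y(0) - y'(0) and L{y'} = sY - y(0), with y(0) = 3, y'(0) = 1, the left side becomes (s^2 + 2*s - 2)Y - (3*s + 7).
The right side is L{e^(t)} = 1/(s - 1).
So (s^2 + 2*s - 2)Y = 1/(s - 1) + (3*s + 7).
Isolate Y and clear denominators.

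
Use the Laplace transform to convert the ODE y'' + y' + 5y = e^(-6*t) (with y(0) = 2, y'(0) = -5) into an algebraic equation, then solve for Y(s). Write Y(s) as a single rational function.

Y(s) = (2*s^2 + 9*s - 17)/(s^3 + 7*s^2 + 11*s + 30)

Laplace-transform each side.
With L{y''} = s^2 Y - s·y(0) - y'(0) and L{y'} = sY - y(0), with y(0) = 2, y'(0) = -5: the LHS transforms to (s^2 + s + 5)Y - (2*s - 3).
The right side is L{e^(-6*t)} = 1/(s + 6).
So (s^2 + s + 5)Y = 1/(s + 6) + (2*s - 3).
Isolate Y and clear denominators.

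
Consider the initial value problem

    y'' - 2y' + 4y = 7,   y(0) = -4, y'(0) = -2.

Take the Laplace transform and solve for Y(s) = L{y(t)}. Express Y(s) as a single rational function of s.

Y(s) = (-4*s^2 + 6*s + 7)/(s^3 - 2*s^2 + 4*s)

Apply the Laplace transform to the equation.
With L{y''} = s^2 Y - s·y(0) - y'(0) and L{y'} = sY - y(0), with y(0) = -4, y'(0) = -2: the LHS transforms to (s^2 - 2*s + 4)Y - (-4*s + 6).
The right side is L{7} = 7/s.
So (s^2 - 2*s + 4)Y = 7/s + (-4*s + 6).
Solve for Y(s) and write it as one ratio of polynomials.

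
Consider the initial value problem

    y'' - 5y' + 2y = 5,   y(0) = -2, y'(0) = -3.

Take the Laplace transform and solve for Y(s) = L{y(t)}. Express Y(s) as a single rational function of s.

Take the Laplace transform of both sides.
With L{y''} = s^2 Y - s·y(0) - y'(0) and L{y'} = sY - y(0), with y(0) = -2, y'(0) = -3: the LHS transforms to (s^2 - 5*s + 2)Y - (-2*s + 7).
The right side is L{5} = 5/s.
So (s^2 - 5*s + 2)Y = 5/s + (-2*s + 7).
Isolate Y and clear denominators.

Y(s) = (-2*s^2 + 7*s + 5)/(s^3 - 5*s^2 + 2*s)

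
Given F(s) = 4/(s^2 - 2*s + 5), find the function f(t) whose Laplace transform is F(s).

Rewrite the denominator: s^2 - 2*s + 5 = (s - 1)^2 + 4.
The form in (s - 1) signals a first-shifting-theorem factor e^(t).
Since L{sin(2t)} = 2/(s^2 + 4), the inverse is e^(t)*sin(2*t), scaled by 2.

f(t) = 2*exp(t)*sin(2*t)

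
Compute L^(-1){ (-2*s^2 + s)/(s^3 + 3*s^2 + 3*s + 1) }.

Factor the denominator: s^3 + 3*s^2 + 3*s + 1 = (s + 1)^3.
Partial fraction decomposition gives [-2/(s + 1)] + [5/(s + 1)^2] + [-3/(s + 1)^3].
Invert each term: -2/(s + 1) ↔ -2e^(-t); 5/(s + 1)^2 ↔ 5t·e^(-t); -3/(s + 1)^3 ↔ (-3/2)t^2·e^(-t).

-3*t^2*exp(-t)/2 + 5*t*exp(-t) - 2*exp(-t)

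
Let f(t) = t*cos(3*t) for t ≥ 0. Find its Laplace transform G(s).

L{cos(3t)} = s/(s^2 + 9).
Then apply L{t·g(t)} = -d/ds[H(s)] with H(s) = s/(s^2 + 9):
differentiating 1 time and applying the sign gives (s - 3)*(s + 3)/(s^2 + 9)^2.

G(s) = (s - 3)*(s + 3)/(s^2 + 9)^2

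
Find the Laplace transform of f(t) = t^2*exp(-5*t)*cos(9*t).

L{cos(9t)} = s/(s^2 + 81).
Multiplying by e^(-5t) shifts s → s + 5, so L{exp(-5*t)*cos(9*t)} = (s + 5)/((s + 5)^2 + 81).
Then apply L{t^2·g(t)} = (-1)^2 d^2/ds^2[G(s)] with G(s) = (s + 5)/((s + 5)^2 + 81):
differentiating 2 times and applying the sign gives 2*(s + 5)*(s^2 + 10*s - 218)/(s^2 + 10*s + 106)^3.

2*(s + 5)*(s^2 + 10*s - 218)/(s^2 + 10*s + 106)^3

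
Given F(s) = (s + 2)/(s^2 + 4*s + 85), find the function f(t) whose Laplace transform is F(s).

f(t) = exp(-2*t)*cos(9*t)

Rewrite the denominator: s^2 + 4*s + 85 = (s + 2)^2 + 81.
The form in (s + 2) signals a first-shifting-theorem factor e^(-2t).
Since L{cos(9t)} = s/(s^2 + 81), the inverse is e^(-2*t)*cos(9*t).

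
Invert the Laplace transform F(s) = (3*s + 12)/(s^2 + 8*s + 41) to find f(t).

Rewrite the denominator: s^2 + 8*s + 41 = (s + 4)^2 + 25.
The form in (s + 4) signals a first-shifting-theorem factor e^(-4t).
Since L{cos(5t)} = s/(s^2 + 25), the inverse is exp(-4*t)*cos(5*t), scaled by 3.

f(t) = 3*exp(-4*t)*cos(5*t)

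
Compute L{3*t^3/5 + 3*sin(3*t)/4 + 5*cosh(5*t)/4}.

5*s/(4*(s^2 - 25)) + 9/(4*(s^2 + 9)) + 18/(5*s^4)

The transform is linear, so treat each term independently.
(5/4)·[L{cosh(5t)} = s/(s^2 - 25)]; (3/5)·[L{t^3} = 3!/s^4 = 6/s^4]; (3/4)·[L{sin(3t)} = 3/(s^2 + 9)].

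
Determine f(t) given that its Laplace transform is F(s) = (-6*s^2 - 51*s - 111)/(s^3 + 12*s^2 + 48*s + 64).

Factor the denominator: s^3 + 12*s^2 + 48*s + 64 = (s + 4)^3.
Partial fraction decomposition gives [-6/(s + 4)] + [-3/(s + 4)^2] + [-3/(s + 4)^3].
Invert each term: -6/(s + 4) ↔ -6e^(-4t); -3/(s + 4)^2 ↔ -3t·e^(-4t); -3/(s + 4)^3 ↔ (-3/2)t^2·e^(-4t).

f(t) = -3*t^2*exp(-4*t)/2 - 3*t*exp(-4*t) - 6*exp(-4*t)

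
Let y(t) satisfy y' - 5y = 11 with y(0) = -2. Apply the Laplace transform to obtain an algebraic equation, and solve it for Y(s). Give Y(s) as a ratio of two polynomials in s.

Y(s) = (-2*s + 11)/(s^2 - 5*s)

Transform both sides with L{·}.
With L{y'} = sY - y(0) = sY - (-2): the LHS transforms to (s - 5)Y - (-2).
The right side is L{11} = 11/s.
So (s - 5)Y = 11/s + (-2).
Divide through and combine into a single rational function.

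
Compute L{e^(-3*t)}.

1/(s + 3)

L{e^(-3t)} = 1/(s + 3).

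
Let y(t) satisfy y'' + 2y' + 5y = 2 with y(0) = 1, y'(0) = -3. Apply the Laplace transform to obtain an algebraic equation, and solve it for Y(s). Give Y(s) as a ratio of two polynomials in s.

Laplace-transform each side.
The derivative rules (L{y''} = s^2 Y - s·y(0) - y'(0) and L{y'} = sY - y(0), with y(0) = 1, y'(0) = -3) turn the left side into (s^2 + 2*s + 5)Y - (s - 1).
The right side is L{2} = 2/s.
So (s^2 + 2*s + 5)Y = 2/s + (s - 1).
Divide through and combine into a single rational function.

Y(s) = (s^2 - s + 2)/(s^3 + 2*s^2 + 5*s)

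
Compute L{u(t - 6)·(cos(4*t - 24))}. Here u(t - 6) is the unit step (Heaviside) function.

s*exp(-6*s)/(s^2 + 16)

By the second shifting theorem, L{u(t - c)·g(t - c)} = e^(-cs)·G(s) with c = 6 and G(s) = L{g(t)}.
L{cos(4t)} = s/(s^2 + 16).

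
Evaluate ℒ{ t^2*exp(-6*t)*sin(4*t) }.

L{sin(4t)} = 4/(s^2 + 16).
Multiplying by e^(-6t) shifts s → s + 6, so L{exp(-6*t)*sin(4*t)} = 4/((s + 6)^2 + 16).
Then apply L{t^2·g(t)} = (-1)^2 d^2/ds^2[G(s)] with G(s) = 4/((s + 6)^2 + 16):
differentiating 2 times and applying the sign gives 8*(3*s^2 + 36*s + 92)/(s^2 + 12*s + 52)^3.

8*(3*s^2 + 36*s + 92)/(s^2 + 12*s + 52)^3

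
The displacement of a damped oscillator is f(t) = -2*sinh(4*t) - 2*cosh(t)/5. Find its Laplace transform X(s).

X(s) = -2*s/(5*(s^2 - 1)) - 8/(s^2 - 16)

The transform is linear, so treat each term independently.
(-2)·[L{sinh(4t)} = 4/(s^2 - 16)]; (-2/5)·[L{cosh(t)} = s/(s^2 - 1)].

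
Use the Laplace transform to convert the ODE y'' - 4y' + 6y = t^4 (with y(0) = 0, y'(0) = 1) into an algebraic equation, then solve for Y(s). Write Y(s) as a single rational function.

Y(s) = (s^5 + 24)/(s^7 - 4*s^6 + 6*s^5)

Take the Laplace transform of both sides.
The derivative rules (L{y''} = s^2 Y - s·y(0) - y'(0) and L{y'} = sY - y(0), with y(0) = 0, y'(0) = 1) turn the left side into (s^2 - 4*s + 6)Y - (1).
The right side is L{t^4} = 24/s^5.
So (s^2 - 4*s + 6)Y = 24/s^5 + (1).
Divide through and combine into a single rational function.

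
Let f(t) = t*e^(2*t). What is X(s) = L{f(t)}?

L{e^(2t)} = 1/(s - 2).
Then apply L{t·g(t)} = -d/ds[G(s)] with G(s) = 1/(s - 2):
differentiating 1 time and applying the sign gives (s - 2)^(-2).

X(s) = (s - 2)^(-2)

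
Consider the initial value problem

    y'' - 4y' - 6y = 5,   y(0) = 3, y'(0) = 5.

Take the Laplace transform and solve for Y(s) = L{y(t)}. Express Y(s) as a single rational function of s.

Laplace-transform each side.
With L{y''} = s^2 Y - s·y(0) - y'(0) and L{y'} = sY - y(0), with y(0) = 3, y'(0) = 5: the LHS transforms to (s^2 - 4*s - 6)Y - (3*s - 7).
The right side is L{5} = 5/s.
So (s^2 - 4*s - 6)Y = 5/s + (3*s - 7).
Isolate Y and clear denominators.

Y(s) = (3*s^2 - 7*s + 5)/(s^3 - 4*s^2 - 6*s)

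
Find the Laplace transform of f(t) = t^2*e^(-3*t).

L{e^(-3t)} = 1/(s + 3).
Then apply L{t^2·g(t)} = (-1)^2 d^2/ds^2[G(s)] with G(s) = 1/(s + 3):
differentiating 2 times and applying the sign gives 2/(s + 3)^3.

2/(s + 3)^3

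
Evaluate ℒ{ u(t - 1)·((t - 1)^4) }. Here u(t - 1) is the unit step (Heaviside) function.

24*exp(-s)/s^5

By the second shifting theorem, L{u(t - c)·g(t - c)} = e^(-cs)·G(s) with c = 1 and G(s) = L{g(t)}.
L{t^4} = 4!/s^5 = 24/s^5.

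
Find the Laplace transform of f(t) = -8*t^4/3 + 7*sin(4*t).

28/(s^2 + 16) - 64/s^5

By linearity of the Laplace transform, transform each term separately.
(-8/3)·[L{t^4} = 4!/s^5 = 24/s^5]; (7)·[L{sin(4t)} = 4/(s^2 + 16)].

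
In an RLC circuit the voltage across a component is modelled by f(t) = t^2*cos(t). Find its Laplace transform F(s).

F(s) = 2*s*(s^2 - 3)/(s^2 + 1)^3

L{cos(t)} = s/(s^2 + 1).
Then apply L{t^2·g(t)} = (-1)^2 d^2/ds^2[G(s)] with G(s) = s/(s^2 + 1):
differentiating 2 times and applying the sign gives 2*s*(s^2 - 3)/(s^2 + 1)^3.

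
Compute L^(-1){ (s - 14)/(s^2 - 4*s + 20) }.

-3*exp(2*t)*sin(4*t) + exp(2*t)*cos(4*t)

Complete the square in the denominator: s^2 - 4*s + 20 = (s - 2)^2 + 4^2.
Split the numerator to match: s - 14 = 1·(s - 2) - 3·4.
Invert each term: 1·(s - 2)/((s - 2)^2 + 16) ↔ e^(2t)cos(4t); -3·4/((s - 2)^2 + 16) ↔ -3e^(2t)sin(4t).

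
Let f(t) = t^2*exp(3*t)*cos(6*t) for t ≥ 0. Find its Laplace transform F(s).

L{cos(6t)} = s/(s^2 + 36).
Multiplying by e^(3t) shifts s → s - 3, so L{exp(3*t)*cos(6*t)} = (s - 3)/((s - 3)^2 + 36).
Then apply L{t^2·g(t)} = (-1)^2 d^2/ds^2[G(s)] with G(s) = (s - 3)/((s - 3)^2 + 36):
differentiating 2 times and applying the sign gives 2*(s - 3)*(s^2 - 6*s - 99)/(s^2 - 6*s + 45)^3.

F(s) = 2*(s - 3)*(s^2 - 6*s - 99)/(s^2 - 6*s + 45)^3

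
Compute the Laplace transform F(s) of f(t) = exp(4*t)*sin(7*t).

L{sin(7t)} = 7/(s^2 + 49).
By the first shifting theorem, multiplying by e^(4t) replaces s with s - 4.

F(s) = 7/((s - 4)^2 + 49)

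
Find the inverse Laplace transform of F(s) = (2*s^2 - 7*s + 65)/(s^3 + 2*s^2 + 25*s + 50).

-sin(5*t) - cos(5*t) + 3*exp(-2*t)

Factor the denominator: s^3 + 2*s^2 + 25*s + 50 = (s + 2)*(s^2 + 25).
Partial fraction decomposition gives [3/(s + 2)] + [-s/(s^2 + 25)] + [-5/(s^2 + 25)].
Invert each term: 3/(s + 2) ↔ 3e^(-2t); -1·s/(s^2 + 25) ↔ -cos(5t); -1·5/(s^2 + 25) ↔ -sin(5t).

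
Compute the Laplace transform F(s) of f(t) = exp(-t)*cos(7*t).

F(s) = (s + 1)/((s + 1)^2 + 49)

L{cos(7t)} = s/(s^2 + 49).
By the first shifting theorem, multiplying by e^(-t) replaces s with s + 1.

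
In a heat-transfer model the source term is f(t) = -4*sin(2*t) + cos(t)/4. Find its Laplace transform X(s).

X(s) = s/(4*(s^2 + 1)) - 8/(s^2 + 4)

Apply the Laplace transform termwise.
(-4)·[L{sin(2t)} = 2/(s^2 + 4)]; (1/4)·[L{cos(t)} = s/(s^2 + 1)].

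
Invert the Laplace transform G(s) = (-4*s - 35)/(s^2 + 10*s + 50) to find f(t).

Complete the square in the denominator: s^2 + 10*s + 50 = (s + 5)^2 + 5^2.
Split the numerator to match: -4*s - 35 = -4·(s + 5) - 3·5.
Invert each term: -4·(s + 5)/((s + 5)^2 + 25) ↔ -4e^(-5t)cos(5t); -3·5/((s + 5)^2 + 25) ↔ -3e^(-5t)sin(5t).

f(t) = -3*exp(-5*t)*sin(5*t) - 4*exp(-5*t)*cos(5*t)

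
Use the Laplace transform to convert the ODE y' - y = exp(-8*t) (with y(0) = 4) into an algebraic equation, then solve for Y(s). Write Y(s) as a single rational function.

Y(s) = (4*s + 33)/(s^2 + 7*s - 8)

Laplace-transform each side.
Using L{y'} = sY - y(0) = sY - 4, the left side becomes (s - 1)Y - (4).
The right side is L{exp(-8*t)} = 1/(s + 8).
So (s - 1)Y = 1/(s + 8) + (4).
Divide through and combine into a single rational function.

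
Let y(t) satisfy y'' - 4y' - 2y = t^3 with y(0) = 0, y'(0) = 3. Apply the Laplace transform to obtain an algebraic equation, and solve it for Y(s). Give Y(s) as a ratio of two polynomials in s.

Take the Laplace transform of both sides.
With L{y''} = s^2 Y - s·y(0) - y'(0) and L{y'} = sY - y(0), with y(0) = 0, y'(0) = 3: the LHS transforms to (s^2 - 4*s - 2)Y - (3).
The right side is L{t^3} = 6/s^4.
So (s^2 - 4*s - 2)Y = 6/s^4 + (3).
Solve for Y(s) and write it as one ratio of polynomials.

Y(s) = (3*s^4 + 6)/(s^6 - 4*s^5 - 2*s^4)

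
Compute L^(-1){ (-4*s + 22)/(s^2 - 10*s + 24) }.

-exp(6*t) - 3*exp(4*t)

Factor the denominator: s^2 - 10*s + 24 = (s - 6)*(s - 4).
Partial fraction decomposition gives [-1/(s - 6)] + [-3/(s - 4)].
Invert each term: -1/(s - 6) ↔ -e^(6t); -3/(s - 4) ↔ -3e^(4t).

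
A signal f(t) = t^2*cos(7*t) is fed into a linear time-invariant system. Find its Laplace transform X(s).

L{cos(7t)} = s/(s^2 + 49).
Then apply L{t^2·g(t)} = (-1)^2 d^2/ds^2[G(s)] with G(s) = s/(s^2 + 49):
differentiating 2 times and applying the sign gives 2*s*(s^2 - 147)/(s^2 + 49)^3.

X(s) = 2*s*(s^2 - 147)/(s^2 + 49)^3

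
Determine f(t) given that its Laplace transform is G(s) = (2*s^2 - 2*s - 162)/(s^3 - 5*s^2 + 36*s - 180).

f(t) = -2*exp(5*t) + 3*sin(6*t) + 4*cos(6*t)

Factor the denominator: s^3 - 5*s^2 + 36*s - 180 = (s - 5)*(s^2 + 36).
Partial fraction decomposition gives [-2/(s - 5)] + [4*s/(s^2 + 36)] + [18/(s^2 + 36)].
Invert each term: -2/(s - 5) ↔ -2e^(5t); 4·s/(s^2 + 36) ↔ 4cos(6t); 3·6/(s^2 + 36) ↔ 3sin(6t).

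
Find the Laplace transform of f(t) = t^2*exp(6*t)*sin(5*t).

L{sin(5t)} = 5/(s^2 + 25).
Multiplying by e^(6t) shifts s → s - 6, so L{exp(6*t)*sin(5*t)} = 5/((s - 6)^2 + 25).
Then apply L{t^2·g(t)} = (-1)^2 d^2/ds^2[H(s)] with H(s) = 5/((s - 6)^2 + 25):
differentiating 2 times and applying the sign gives 10*(3*s^2 - 36*s + 83)/(s^2 - 12*s + 61)^3.

10*(3*s^2 - 36*s + 83)/(s^2 - 12*s + 61)^3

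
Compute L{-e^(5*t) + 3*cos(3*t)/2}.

Apply the Laplace transform termwise.
(-1)·[L{e^(5t)} = 1/(s - 5)]; (3/2)·[L{cos(3t)} = s/(s^2 + 9)].

3*s/(2*(s^2 + 9)) - 1/(s - 5)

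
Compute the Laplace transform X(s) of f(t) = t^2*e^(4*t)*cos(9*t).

X(s) = 2*(s - 4)*(s^2 - 8*s - 227)/(s^2 - 8*s + 97)^3

L{cos(9t)} = s/(s^2 + 81).
Multiplying by e^(4t) shifts s → s - 4, so L{e^(4*t)*cos(9*t)} = (s - 4)/((s - 4)^2 + 81).
Then apply L{t^2·g(t)} = (-1)^2 d^2/ds^2[G(s)] with G(s) = (s - 4)/((s - 4)^2 + 81):
differentiating 2 times and applying the sign gives 2*(s - 4)*(s^2 - 8*s - 227)/(s^2 - 8*s + 97)^3.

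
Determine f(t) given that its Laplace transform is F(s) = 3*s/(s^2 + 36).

Since L{cos(6t)} = s/(s^2 + 36), the inverse is cos(6*t), scaled by 3.

f(t) = 3*cos(6*t)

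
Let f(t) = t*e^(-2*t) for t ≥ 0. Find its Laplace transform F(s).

L{e^(-2t)} = 1/(s + 2).
Then apply L{t·g(t)} = -d/ds[G(s)] with G(s) = 1/(s + 2):
differentiating 1 time and applying the sign gives (s + 2)^(-2).

F(s) = (s + 2)^(-2)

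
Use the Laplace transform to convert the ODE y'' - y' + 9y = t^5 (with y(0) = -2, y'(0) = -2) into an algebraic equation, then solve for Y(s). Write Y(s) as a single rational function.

Transform both sides with L{·}.
Using L{y''} = s^2 Y - s·y(0) - y'(0) and L{y'} = sY - y(0), with y(0) = -2, y'(0) = -2, the left side becomes (s^2 - s + 9)Y - (-2*s).
The right side is L{t^5} = 120/s^6.
So (s^2 - s + 9)Y = 120/s^6 + (-2*s).
Isolate Y and clear denominators.

Y(s) = (-2*s^7 + 120)/(s^8 - s^7 + 9*s^6)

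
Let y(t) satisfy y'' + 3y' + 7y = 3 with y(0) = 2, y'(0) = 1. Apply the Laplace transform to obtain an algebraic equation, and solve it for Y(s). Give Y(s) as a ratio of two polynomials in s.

Take the Laplace transform of both sides.
Using L{y''} = s^2 Y - s·y(0) - y'(0) and L{y'} = sY - y(0), with y(0) = 2, y'(0) = 1, the left side becomes (s^2 + 3*s + 7)Y - (2*s + 7).
The right side is L{3} = 3/s.
So (s^2 + 3*s + 7)Y = 3/s + (2*s + 7).
Isolate Y and clear denominators.

Y(s) = (2*s^2 + 7*s + 3)/(s^3 + 3*s^2 + 7*s)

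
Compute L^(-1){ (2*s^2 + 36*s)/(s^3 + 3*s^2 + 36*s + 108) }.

4*sin(6*t) + 4*cos(6*t) - 2*exp(-3*t)

Factor the denominator: s^3 + 3*s^2 + 36*s + 108 = (s + 3)*(s^2 + 36).
Partial fraction decomposition gives [-2/(s + 3)] + [4*s/(s^2 + 36)] + [24/(s^2 + 36)].
Invert each term: -2/(s + 3) ↔ -2e^(-3t); 4·s/(s^2 + 36) ↔ 4cos(6t); 4·6/(s^2 + 36) ↔ 4sin(6t).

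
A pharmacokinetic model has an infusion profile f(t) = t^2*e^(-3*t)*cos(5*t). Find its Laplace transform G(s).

G(s) = 2*(s + 3)*(s^2 + 6*s - 66)/(s^2 + 6*s + 34)^3

L{cos(5t)} = s/(s^2 + 25).
Multiplying by e^(-3t) shifts s → s + 3, so L{e^(-3*t)*cos(5*t)} = (s + 3)/((s + 3)^2 + 25).
Then apply L{t^2·g(t)} = (-1)^2 d^2/ds^2[H(s)] with H(s) = (s + 3)/((s + 3)^2 + 25):
differentiating 2 times and applying the sign gives 2*(s + 3)*(s^2 + 6*s - 66)/(s^2 + 6*s + 34)^3.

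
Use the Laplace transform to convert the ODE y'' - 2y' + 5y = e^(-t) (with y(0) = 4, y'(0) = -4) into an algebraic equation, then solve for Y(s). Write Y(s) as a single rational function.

Apply the Laplace transform to the equation.
The derivative rules (L{y''} = s^2 Y - s·y(0) - y'(0) and L{y'} = sY - y(0), with y(0) = 4, y'(0) = -4) turn the left side into (s^2 - 2*s + 5)Y - (4*s - 12).
The right side is L{e^(-t)} = 1/(s + 1).
So (s^2 - 2*s + 5)Y = 1/(s + 1) + (4*s - 12).
Divide through and combine into a single rational function.

Y(s) = (4*s^2 - 8*s - 11)/(s^3 - s^2 + 3*s + 5)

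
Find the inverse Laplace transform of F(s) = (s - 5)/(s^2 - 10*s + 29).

Rewrite the denominator: s^2 - 10*s + 29 = (s - 5)^2 + 4.
The form in (s - 5) signals a first-shifting-theorem factor e^(5t).
Since L{cos(2t)} = s/(s^2 + 4), the inverse is e^(5*t)*cos(2*t).

exp(5*t)*cos(2*t)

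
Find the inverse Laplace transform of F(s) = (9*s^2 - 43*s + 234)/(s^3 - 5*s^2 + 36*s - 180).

4*exp(5*t) - 3*sin(6*t) + 5*cos(6*t)

Factor the denominator: s^3 - 5*s^2 + 36*s - 180 = (s - 5)*(s^2 + 36).
Partial fraction decomposition gives [4/(s - 5)] + [5*s/(s^2 + 36)] + [-18/(s^2 + 36)].
Invert each term: 4/(s - 5) ↔ 4e^(5t); 5·s/(s^2 + 36) ↔ 5cos(6t); -3·6/(s^2 + 36) ↔ -3sin(6t).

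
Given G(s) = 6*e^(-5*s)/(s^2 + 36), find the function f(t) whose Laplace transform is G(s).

The factor e^(-5s) signals a time shift by c = 5 (second shifting theorem).
L{sin(6t)} = 6/(s^2 + 36), so L^-1{6/(s^2 + 36)} = sin(6*t).
Hence the inverse is u(t - 5) times that function evaluated at t - 5.

f(t) = Heaviside(t - 5)*(sin(6*t - 30))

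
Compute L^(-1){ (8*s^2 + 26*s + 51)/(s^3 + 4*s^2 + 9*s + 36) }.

Factor the denominator: s^3 + 4*s^2 + 9*s + 36 = (s + 4)*(s^2 + 9).
Partial fraction decomposition gives [3/(s + 4)] + [5*s/(s^2 + 9)] + [6/(s^2 + 9)].
Invert each term: 3/(s + 4) ↔ 3e^(-4t); 5·s/(s^2 + 9) ↔ 5cos(3t); 2·3/(s^2 + 9) ↔ 2sin(3t).

2*sin(3*t) + 5*cos(3*t) + 3*exp(-4*t)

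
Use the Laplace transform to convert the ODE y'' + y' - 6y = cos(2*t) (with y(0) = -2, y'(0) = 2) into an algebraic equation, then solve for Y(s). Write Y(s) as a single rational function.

Take the Laplace transform of both sides.
Using L{y''} = s^2 Y - s·y(0) - y'(0) and L{y'} = sY - y(0), with y(0) = -2, y'(0) = 2, the left side becomes (s^2 + s - 6)Y - (-2*s).
The right side is L{cos(2*t)} = s/(s^2 + 4).
So (s^2 + s - 6)Y = s/(s^2 + 4) + (-2*s).
Isolate Y and clear denominators.

Y(s) = (-2*s^3 - 7*s)/(s^4 + s^3 - 2*s^2 + 4*s - 24)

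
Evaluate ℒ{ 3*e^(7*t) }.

L{3} = 3/s.
By the first shifting theorem, multiplying by e^(7t) replaces s with s - 7.

3/(s - 7)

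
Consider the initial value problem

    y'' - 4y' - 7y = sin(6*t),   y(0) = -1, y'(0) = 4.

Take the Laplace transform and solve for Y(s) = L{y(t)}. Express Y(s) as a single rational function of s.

Transform both sides with L{·}.
The derivative rules (L{y''} = s^2 Y - s·y(0) - y'(0) and L{y'} = sY - y(0), with y(0) = -1, y'(0) = 4) turn the left side into (s^2 - 4*s - 7)Y - (-s + 8).
The right side is L{sin(6*t)} = 6/(s^2 + 36).
So (s^2 - 4*s - 7)Y = 6/(s^2 + 36) + (-s + 8).
Solve for Y(s) and write it as one ratio of polynomials.

Y(s) = (-s^3 + 8*s^2 - 36*s + 294)/(s^4 - 4*s^3 + 29*s^2 - 144*s - 252)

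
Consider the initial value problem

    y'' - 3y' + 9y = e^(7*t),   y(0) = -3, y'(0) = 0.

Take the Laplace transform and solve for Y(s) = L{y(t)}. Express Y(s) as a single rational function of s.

Y(s) = (-3*s^2 + 30*s - 62)/(s^3 - 10*s^2 + 30*s - 63)

Apply the Laplace transform to the equation.
The derivative rules (L{y''} = s^2 Y - s·y(0) - y'(0) and L{y'} = sY - y(0), with y(0) = -3, y'(0) = 0) turn the left side into (s^2 - 3*s + 9)Y - (-3*s + 9).
The right side is L{e^(7*t)} = 1/(s - 7).
So (s^2 - 3*s + 9)Y = 1/(s - 7) + (-3*s + 9).
Isolate Y and clear denominators.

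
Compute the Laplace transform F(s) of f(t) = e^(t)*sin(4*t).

L{sin(4t)} = 4/(s^2 + 16).
By the first shifting theorem, multiplying by e^(t) replaces s with s - 1.

F(s) = 4/((s - 1)^2 + 16)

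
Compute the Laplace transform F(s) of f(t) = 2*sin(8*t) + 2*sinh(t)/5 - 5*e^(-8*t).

The transform is linear, so treat each term independently.
(2)·[L{sin(8t)} = 8/(s^2 + 64)]; (2/5)·[L{sinh(t)} = 1/(s^2 - 1)]; (-5)·[L{e^(-8t)} = 1/(s + 8)].

F(s) = 16/(s^2 + 64) + 2/(5*(s^2 - 1)) - 5/(s + 8)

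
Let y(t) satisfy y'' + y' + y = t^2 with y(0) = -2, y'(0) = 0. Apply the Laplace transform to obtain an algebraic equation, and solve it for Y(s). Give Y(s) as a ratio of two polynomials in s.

Y(s) = (-2*s^4 - 2*s^3 + 2)/(s^5 + s^4 + s^3)

Take the Laplace transform of both sides.
With L{y''} = s^2 Y - s·y(0) - y'(0) and L{y'} = sY - y(0), with y(0) = -2, y'(0) = 0: the LHS transforms to (s^2 + s + 1)Y - (-2*s - 2).
The right side is L{t^2} = 2/s^3.
So (s^2 + s + 1)Y = 2/s^3 + (-2*s - 2).
Solve for Y(s) and write it as one ratio of polynomials.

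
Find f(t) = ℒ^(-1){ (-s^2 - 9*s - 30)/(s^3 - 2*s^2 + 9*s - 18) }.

f(t) = -4*exp(2*t) - sin(3*t) + 3*cos(3*t)

Factor the denominator: s^3 - 2*s^2 + 9*s - 18 = (s - 2)*(s^2 + 9).
Partial fraction decomposition gives [-4/(s - 2)] + [3*s/(s^2 + 9)] + [-3/(s^2 + 9)].
Invert each term: -4/(s - 2) ↔ -4e^(2t); 3·s/(s^2 + 9) ↔ 3cos(3t); -1·3/(s^2 + 9) ↔ -sin(3t).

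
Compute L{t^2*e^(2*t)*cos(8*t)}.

L{cos(8t)} = s/(s^2 + 64).
Multiplying by e^(2t) shifts s → s - 2, so L{e^(2*t)*cos(8*t)} = (s - 2)/((s - 2)^2 + 64).
Then apply L{t^2·g(t)} = (-1)^2 d^2/ds^2[G(s)] with G(s) = (s - 2)/((s - 2)^2 + 64):
differentiating 2 times and applying the sign gives 2*(s - 2)*(s^2 - 4*s - 188)/(s^2 - 4*s + 68)^3.

2*(s - 2)*(s^2 - 4*s - 188)/(s^2 - 4*s + 68)^3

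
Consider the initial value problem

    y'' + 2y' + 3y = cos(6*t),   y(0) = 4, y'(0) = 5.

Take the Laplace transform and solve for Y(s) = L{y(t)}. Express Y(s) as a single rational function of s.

Y(s) = (4*s^3 + 13*s^2 + 145*s + 468)/(s^4 + 2*s^3 + 39*s^2 + 72*s + 108)

Apply the Laplace transform to the equation.
The derivative rules (L{y''} = s^2 Y - s·y(0) - y'(0) and L{y'} = sY - y(0), with y(0) = 4, y'(0) = 5) turn the left side into (s^2 + 2*s + 3)Y - (4*s + 13).
The right side is L{cos(6*t)} = s/(s^2 + 36).
So (s^2 + 2*s + 3)Y = s/(s^2 + 36) + (4*s + 13).
Divide through and combine into a single rational function.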